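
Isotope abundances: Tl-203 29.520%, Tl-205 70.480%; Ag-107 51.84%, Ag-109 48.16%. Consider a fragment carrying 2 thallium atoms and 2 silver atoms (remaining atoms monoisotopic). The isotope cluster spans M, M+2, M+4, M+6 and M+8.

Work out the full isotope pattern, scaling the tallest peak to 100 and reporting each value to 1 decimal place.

6.5 : 43.0 : 100.0 : 95.3 : 31.9

Thallium pattern (n=2): 0.08714304 : 0.41611392 : 0.49674304
Silver pattern (n=2): 0.26873856 : 0.49932288 : 0.23193856
Convolve the two distributions (both contribute in 2-u steps):
  M: 0.08714304×0.26873856 = 0.023419
  M+2: 0.08714304×0.49932288 + 0.41611392×0.26873856 = 0.155338
  M+4: 0.08714304×0.23193856 + 0.41611392×0.49932288 + 0.49674304×0.26873856 = 0.361481
  M+6: 0.41611392×0.23193856 + 0.49674304×0.49932288 = 0.344548
  M+8: 0.49674304×0.23193856 = 0.115214
Scale to base peak (0.361481) = 100: 6.5 : 43.0 : 100.0 : 95.3 : 31.9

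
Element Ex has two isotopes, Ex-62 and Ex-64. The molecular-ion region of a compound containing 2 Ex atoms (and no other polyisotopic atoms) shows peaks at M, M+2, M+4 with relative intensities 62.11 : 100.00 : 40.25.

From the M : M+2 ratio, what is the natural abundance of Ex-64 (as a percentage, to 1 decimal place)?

44.6%

Let p = fractional abundance of Ex-62. I(M+2)/I(M) = [C(2,1)·p^1·(1−p)] / p^2 = 2·(1−p)/p = 100.00/62.11 = 1.6100
(1−p)/p = 1.6100/2 = 0.8050  ⇒  p = 1/(1 + 0.8050) = 0.5540
Ex-62: 55.4%, Ex-64: 44.6%.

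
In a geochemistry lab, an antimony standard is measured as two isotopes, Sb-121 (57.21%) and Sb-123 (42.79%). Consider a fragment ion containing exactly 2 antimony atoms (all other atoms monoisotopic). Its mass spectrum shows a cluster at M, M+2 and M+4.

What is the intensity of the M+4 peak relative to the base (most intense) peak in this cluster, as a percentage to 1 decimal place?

Binomial terms of (0.5721 + 0.4279)^2: M 0.3273, M+2 0.4896, M+4 0.1831 → M+2 is the base peak.
P(M+2) = C(2,1) × 0.5721^1 × 0.4279^1 = 2 × 0.5721 × 0.4279 = 0.489603 (base)
P(M+4) = C(2,2) × 0.5721^0 × 0.4279^2 = 1 × 1.0000 × 0.18309841 = 0.183098
Relative intensity = 0.183098 / 0.489603 × 100 = 37.4

37.4%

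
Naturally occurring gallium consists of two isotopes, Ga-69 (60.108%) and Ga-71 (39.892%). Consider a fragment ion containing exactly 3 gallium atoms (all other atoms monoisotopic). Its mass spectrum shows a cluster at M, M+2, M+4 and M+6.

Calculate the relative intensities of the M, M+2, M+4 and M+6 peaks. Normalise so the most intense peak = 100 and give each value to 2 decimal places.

50.23 : 100.00 : 66.37 : 14.68

Each Ga atom is independently Ga-69 (p = 0.60108) or Ga-71 (q = 0.39892); the cluster is the binomial expansion (p + q)^3.
P(M) = 0.60108^3 = 0.217169
P(M+2) = 3 × 0.60108^2 × 0.39892^1 = 0.432386
P(M+4) = 3 × 0.60108^1 × 0.39892^2 = 0.286963
P(M+6) = 0.39892^3 = 0.063483
The M+2 peak is largest (0.432386); scaling to 100 gives 50.23 : 100.00 : 66.37 : 14.68.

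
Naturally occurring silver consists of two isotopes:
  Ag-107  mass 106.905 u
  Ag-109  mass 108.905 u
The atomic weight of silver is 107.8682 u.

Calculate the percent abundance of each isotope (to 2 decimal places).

Let x be the fractional abundance of Ag-107; then Ag-109 has abundance 1 − x.
106.905·x + 108.905·(1 − x) = 107.8682
(106.905 − 108.905)·x = 107.8682 − 108.905
x = -1.0368 / -2.000 = 0.51840 → 51.84% Ag-107, 48.16% Ag-109.

Ag-107: 51.84%, Ag-109: 48.16%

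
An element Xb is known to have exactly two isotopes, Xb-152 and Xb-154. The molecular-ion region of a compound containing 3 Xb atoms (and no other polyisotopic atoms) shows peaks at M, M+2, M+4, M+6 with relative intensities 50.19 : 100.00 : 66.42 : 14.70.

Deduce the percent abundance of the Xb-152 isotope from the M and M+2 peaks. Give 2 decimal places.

Let p = fractional abundance of Xb-152. I(M+2)/I(M) = [C(3,1)·p^2·(1−p)] / p^3 = 3·(1−p)/p = 100.00/50.19 = 1.9924
(1−p)/p = 1.9924/3 = 0.6641  ⇒  p = 1/(1 + 0.6641) = 0.6009
Xb-152: 60.09%, Xb-154: 39.91%.

60.09%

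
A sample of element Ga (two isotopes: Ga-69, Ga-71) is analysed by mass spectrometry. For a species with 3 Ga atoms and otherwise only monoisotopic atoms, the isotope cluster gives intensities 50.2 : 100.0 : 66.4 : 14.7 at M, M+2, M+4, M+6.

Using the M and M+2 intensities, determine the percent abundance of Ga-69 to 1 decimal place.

60.1%

If p is the fraction of Ga that is Ga-69, then I(M+2)/I(M) = [C(3,1)·p^2·(1−p)] / p^3 = 3·(1−p)/p = 100.0/50.2 = 1.9920
(1−p)/p = 1.9920/3 = 0.6640  ⇒  p = 1/(1 + 0.6640) = 0.6010
Ga-69: 60.1%, Ga-71: 39.9%.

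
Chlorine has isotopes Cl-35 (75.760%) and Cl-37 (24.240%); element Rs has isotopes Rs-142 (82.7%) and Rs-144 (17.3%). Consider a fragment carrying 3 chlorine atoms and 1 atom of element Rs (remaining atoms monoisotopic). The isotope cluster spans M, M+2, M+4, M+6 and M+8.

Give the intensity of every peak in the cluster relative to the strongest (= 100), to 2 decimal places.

Chlorine pattern (n=3): 0.4348304 : 0.41738208 : 0.13354464 : 0.01424288
Element Rs pattern (n=1): 0.8270 : 0.1730
Convolve the two distributions (both contribute in 2-u steps):
  M: 0.4348304×0.8270 = 0.359605
  M+2: 0.4348304×0.1730 + 0.41738208×0.8270 = 0.420401
  M+4: 0.41738208×0.1730 + 0.13354464×0.8270 = 0.182649
  M+6: 0.13354464×0.1730 + 0.01424288×0.8270 = 0.034882
  M+8: 0.01424288×0.1730 = 0.002464
Scale to base peak (0.420401) = 100: 85.54 : 100.00 : 43.45 : 8.30 : 0.59

85.54 : 100.00 : 43.45 : 8.30 : 0.59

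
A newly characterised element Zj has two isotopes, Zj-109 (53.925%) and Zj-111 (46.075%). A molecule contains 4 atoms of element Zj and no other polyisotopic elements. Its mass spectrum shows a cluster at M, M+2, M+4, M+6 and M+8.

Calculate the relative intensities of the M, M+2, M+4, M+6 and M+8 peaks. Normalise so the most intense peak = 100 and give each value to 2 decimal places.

22.83 : 78.02 : 100.00 : 56.96 : 12.17

Expanding (0.53925 + 0.46075)^4:
P(M) = 0.53925^4 = 0.084559
P(M+2) = 4 × 0.53925^3 × 0.46075^1 = 0.288999
P(M+4) = 6 × 0.53925^2 × 0.46075^2 = 0.370393
P(M+6) = 4 × 0.53925^1 × 0.46075^3 = 0.210982
P(M+8) = 0.46075^4 = 0.045067
The M+4 peak is largest (0.370393); scaling to 100 gives 22.83 : 78.02 : 100.00 : 56.96 : 12.17.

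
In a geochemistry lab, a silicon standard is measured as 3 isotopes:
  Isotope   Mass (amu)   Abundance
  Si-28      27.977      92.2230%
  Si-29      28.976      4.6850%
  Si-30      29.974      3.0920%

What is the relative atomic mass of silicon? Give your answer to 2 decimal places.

28.09 amu

Ar = Σ fᵢ·mᵢ = 0.922230 × 27.977 + 0.046850 × 28.976 + 0.030920 × 29.974
= 25.8012 + 1.3575 + 0.9268 = 28.0855 amu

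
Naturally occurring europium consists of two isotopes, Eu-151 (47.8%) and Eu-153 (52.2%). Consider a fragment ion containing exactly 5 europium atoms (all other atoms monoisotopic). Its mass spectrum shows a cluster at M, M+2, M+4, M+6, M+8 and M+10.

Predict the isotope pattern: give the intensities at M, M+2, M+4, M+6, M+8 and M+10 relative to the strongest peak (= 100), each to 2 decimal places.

Expanding (0.478 + 0.522)^5:
P(M) = 0.478^5 = 0.024954
P(M+2) = 5 × 0.478^4 × 0.522^1 = 0.136255
P(M+4) = 10 × 0.478^3 × 0.522^2 = 0.297594
P(M+6) = 10 × 0.478^2 × 0.522^3 = 0.324988
P(M+8) = 5 × 0.478^1 × 0.522^4 = 0.177452
P(M+10) = 0.522^5 = 0.038757
The M+6 peak is largest (0.324988); scaling to 100 gives 7.68 : 41.93 : 91.57 : 100.00 : 54.60 : 11.93.

7.68 : 41.93 : 91.57 : 100.00 : 54.60 : 11.93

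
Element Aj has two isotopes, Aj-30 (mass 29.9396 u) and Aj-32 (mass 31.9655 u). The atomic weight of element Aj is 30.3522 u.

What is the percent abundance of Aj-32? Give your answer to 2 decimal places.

Let x be the fractional abundance of Aj-30; then Aj-32 has abundance 1 − x.
29.9396·x + 31.9655·(1 − x) = 30.3522
(29.9396 − 31.9655)·x = 30.3522 − 31.9655
x = -1.6133 / -2.0259 = 0.79634 → 79.63% Aj-30, 20.37% Aj-32.

20.37%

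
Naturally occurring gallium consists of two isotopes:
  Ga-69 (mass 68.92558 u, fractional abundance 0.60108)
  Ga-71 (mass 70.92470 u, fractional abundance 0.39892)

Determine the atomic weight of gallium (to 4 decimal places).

Average mass = Σ (abundance × isotope mass) = 0.60108 × 68.92558 + 0.39892 × 70.92470
= 41.429788 + 28.293281 = 69.723069 u

69.7231 u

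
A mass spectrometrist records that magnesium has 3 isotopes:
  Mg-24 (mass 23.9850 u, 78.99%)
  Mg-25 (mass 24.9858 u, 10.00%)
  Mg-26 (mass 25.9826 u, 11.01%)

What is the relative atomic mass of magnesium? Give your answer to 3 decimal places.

24.305 u

Average mass = Σ (abundance × isotope mass) = 0.7899 × 23.9850 + 0.1000 × 24.9858 + 0.1101 × 25.9826
= 18.94575 + 2.49858 + 2.86068 = 24.30501 u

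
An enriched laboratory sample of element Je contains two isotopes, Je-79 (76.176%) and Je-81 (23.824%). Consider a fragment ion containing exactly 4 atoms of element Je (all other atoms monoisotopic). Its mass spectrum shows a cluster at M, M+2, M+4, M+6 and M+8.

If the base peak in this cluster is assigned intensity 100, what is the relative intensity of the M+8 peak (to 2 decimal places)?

0.76

Binomial terms of (0.76176 + 0.23824)^4: M 0.3367, M+2 0.4212, M+4 0.1976, M+6 0.0412, M+8 0.0032 → M+2 is the base peak.
P(M+2) = C(4,1) × 0.76176^3 × 0.23824^1 = 4 × 0.4420328 × 0.23824 = 0.421240 (base)
P(M+8) = C(4,4) × 0.76176^0 × 0.23824^4 = 1 × 1.0000 × 0.0032215 = 0.003222
Relative intensity = 0.003222 / 0.421240 × 100 = 0.76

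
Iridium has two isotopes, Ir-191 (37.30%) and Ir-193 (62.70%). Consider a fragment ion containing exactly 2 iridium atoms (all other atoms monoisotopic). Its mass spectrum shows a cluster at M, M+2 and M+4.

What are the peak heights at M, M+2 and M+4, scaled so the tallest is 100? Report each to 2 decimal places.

Each Ir atom is independently Ir-191 (p = 0.3730) or Ir-193 (q = 0.6270); the cluster is the binomial expansion (p + q)^2.
P(M) = 0.3730^2 = 0.139129
P(M+2) = 2 × 0.3730^1 × 0.6270^1 = 0.467742
P(M+4) = 0.6270^2 = 0.393129
The M+2 peak is largest (0.467742); scaling to 100 gives 29.74 : 100.00 : 84.05.

29.74 : 100.00 : 84.05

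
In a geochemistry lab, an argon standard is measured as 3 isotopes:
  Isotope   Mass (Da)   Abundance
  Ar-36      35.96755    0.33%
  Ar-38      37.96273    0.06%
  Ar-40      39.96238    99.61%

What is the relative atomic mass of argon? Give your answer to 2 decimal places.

39.95 Da

Average mass = Σ (abundance × isotope mass) = 0.0033 × 35.96755 + 0.0006 × 37.96273 + 0.9961 × 39.96238
= 0.118693 + 0.022778 + 39.806527 = 39.947998 Da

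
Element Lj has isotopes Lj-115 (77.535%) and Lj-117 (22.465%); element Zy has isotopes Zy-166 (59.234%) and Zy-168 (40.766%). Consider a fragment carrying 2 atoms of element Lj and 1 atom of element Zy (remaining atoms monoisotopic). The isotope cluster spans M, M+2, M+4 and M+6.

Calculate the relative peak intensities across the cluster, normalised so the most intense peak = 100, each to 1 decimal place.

Element Lj pattern (n=2): 0.60116762 : 0.34836476 : 0.05046762
Element Zy pattern (n=1): 0.59234 : 0.40766
Convolve the two distributions (both contribute in 2-u steps):
  M: 0.60116762×0.59234 = 0.356096
  M+2: 0.60116762×0.40766 + 0.34836476×0.59234 = 0.451422
  M+4: 0.34836476×0.40766 + 0.05046762×0.59234 = 0.171908
  M+6: 0.05046762×0.40766 = 0.020574
Scale to base peak (0.451422) = 100: 78.9 : 100.0 : 38.1 : 4.6

78.9 : 100.0 : 38.1 : 4.6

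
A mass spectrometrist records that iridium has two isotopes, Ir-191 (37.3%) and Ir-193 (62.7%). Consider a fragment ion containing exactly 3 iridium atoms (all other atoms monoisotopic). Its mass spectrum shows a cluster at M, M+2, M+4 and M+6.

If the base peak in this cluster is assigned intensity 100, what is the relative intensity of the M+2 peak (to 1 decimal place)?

59.5

(0.373 + 0.627)^3 gives M 0.0519, M+2 0.2617, M+4 0.4399, M+6 0.2465; the largest is M+4.
P(M+4) = C(3,2) × 0.373^1 × 0.627^2 = 3 × 0.3730 × 0.393129 = 0.439911 (base)
P(M+2) = C(3,1) × 0.373^2 × 0.627^1 = 3 × 0.139129 × 0.6270 = 0.261702
Relative intensity = 0.261702 / 0.439911 × 100 = 59.5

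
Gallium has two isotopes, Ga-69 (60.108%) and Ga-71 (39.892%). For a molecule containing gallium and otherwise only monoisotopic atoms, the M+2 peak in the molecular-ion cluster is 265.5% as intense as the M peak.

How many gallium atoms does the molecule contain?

With n Ga atoms, P(M+2)/P(M) = C(n,1)·p^(n−1)q / p^n = n·q/p = n · 0.39892/0.60108.
n = 2.655 × 0.60108/0.39892 = 4.00 ≈ 4

4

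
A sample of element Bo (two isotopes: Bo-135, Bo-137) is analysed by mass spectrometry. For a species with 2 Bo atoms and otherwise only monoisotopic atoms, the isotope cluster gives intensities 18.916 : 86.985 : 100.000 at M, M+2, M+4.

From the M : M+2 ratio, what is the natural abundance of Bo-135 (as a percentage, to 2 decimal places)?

If p is the fraction of Bo that is Bo-135, then I(M+2)/I(M) = [C(2,1)·p^1·(1−p)] / p^2 = 2·(1−p)/p = 86.985/18.916 = 4.5985
(1−p)/p = 4.5985/2 = 2.2992  ⇒  p = 1/(1 + 2.2992) = 0.3031
Bo-135: 30.31%, Bo-137: 69.69%.

30.31%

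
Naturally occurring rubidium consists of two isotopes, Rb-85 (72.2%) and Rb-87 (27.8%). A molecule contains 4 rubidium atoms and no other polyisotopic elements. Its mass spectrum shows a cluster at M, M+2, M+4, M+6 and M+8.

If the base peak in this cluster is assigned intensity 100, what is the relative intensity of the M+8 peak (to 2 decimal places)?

1.43

Binomial terms of (0.722 + 0.278)^4: M 0.2717, M+2 0.4185, M+4 0.2417, M+6 0.0620, M+8 0.0060 → M+2 is the base peak.
P(M+2) = C(4,1) × 0.722^3 × 0.278^1 = 4 × 0.37636705 × 0.2780 = 0.418520 (base)
P(M+8) = C(4,4) × 0.722^0 × 0.278^4 = 1 × 1.0000 × 0.00597282 = 0.005973
Relative intensity = 0.005973 / 0.418520 × 100 = 1.43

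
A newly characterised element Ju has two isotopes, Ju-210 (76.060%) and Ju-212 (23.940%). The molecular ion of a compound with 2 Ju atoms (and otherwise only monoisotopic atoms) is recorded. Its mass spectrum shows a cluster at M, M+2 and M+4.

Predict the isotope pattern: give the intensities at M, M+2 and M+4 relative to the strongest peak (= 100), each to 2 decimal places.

100.00 : 62.95 : 9.91

The 2 Ju atoms are independent, so intensities follow the terms of (0.76060 + 0.23940)^2.
P(M) = 0.76060^2 = 0.578512
P(M+2) = 2 × 0.76060^1 × 0.23940^1 = 0.364175
P(M+4) = 0.23940^2 = 0.057312
The M peak is largest (0.578512); scaling to 100 gives 100.00 : 62.95 : 9.91.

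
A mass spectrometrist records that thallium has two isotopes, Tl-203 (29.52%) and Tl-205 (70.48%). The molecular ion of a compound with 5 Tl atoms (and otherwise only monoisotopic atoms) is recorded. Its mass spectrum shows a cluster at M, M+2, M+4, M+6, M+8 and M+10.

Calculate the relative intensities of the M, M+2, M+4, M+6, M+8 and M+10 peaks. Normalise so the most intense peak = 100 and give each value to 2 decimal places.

The 5 Tl atoms are independent, so intensities follow the terms of (0.2952 + 0.7048)^5.
P(M) = 0.2952^5 = 0.002242
P(M+2) = 5 × 0.2952^4 × 0.7048^1 = 0.026761
P(M+4) = 10 × 0.2952^3 × 0.7048^2 = 0.127785
P(M+6) = 10 × 0.2952^2 × 0.7048^3 = 0.305092
P(M+8) = 5 × 0.2952^1 × 0.7048^4 = 0.364208
P(M+10) = 0.7048^5 = 0.173912
The M+8 peak is largest (0.364208); scaling to 100 gives 0.62 : 7.35 : 35.09 : 83.77 : 100.00 : 47.75.

0.62 : 7.35 : 35.09 : 83.77 : 100.00 : 47.75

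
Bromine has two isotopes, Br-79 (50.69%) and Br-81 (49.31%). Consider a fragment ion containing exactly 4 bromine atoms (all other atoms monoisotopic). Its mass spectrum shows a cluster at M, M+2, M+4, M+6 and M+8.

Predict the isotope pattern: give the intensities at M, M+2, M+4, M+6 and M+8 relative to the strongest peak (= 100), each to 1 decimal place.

17.6 : 68.5 : 100.0 : 64.9 : 15.8

Expanding (0.5069 + 0.4931)^4:
P(M) = 0.5069^4 = 0.066022
P(M+2) = 4 × 0.5069^3 × 0.4931^1 = 0.256899
P(M+4) = 6 × 0.5069^2 × 0.4931^2 = 0.374857
P(M+6) = 4 × 0.5069^1 × 0.4931^3 = 0.243101
P(M+8) = 0.4931^4 = 0.059121
The M+4 peak is largest (0.374857); scaling to 100 gives 17.6 : 68.5 : 100.0 : 64.9 : 15.8.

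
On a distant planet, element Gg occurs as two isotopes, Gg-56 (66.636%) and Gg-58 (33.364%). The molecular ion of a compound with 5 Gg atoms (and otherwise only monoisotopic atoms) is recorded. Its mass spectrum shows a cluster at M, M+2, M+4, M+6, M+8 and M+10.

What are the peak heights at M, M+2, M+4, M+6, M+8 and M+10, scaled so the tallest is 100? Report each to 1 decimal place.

Expanding (0.66636 + 0.33364)^5:
P(M) = 0.66636^5 = 0.131385
P(M+2) = 5 × 0.66636^4 × 0.33364^1 = 0.328915
P(M+4) = 10 × 0.66636^3 × 0.33364^2 = 0.329369
P(M+6) = 10 × 0.66636^2 × 0.33364^3 = 0.164912
P(M+8) = 5 × 0.66636^1 × 0.33364^4 = 0.041285
P(M+10) = 0.33364^5 = 0.004134
The M+4 peak is largest (0.329369); scaling to 100 gives 39.9 : 99.9 : 100.0 : 50.1 : 12.5 : 1.3.

39.9 : 99.9 : 100.0 : 50.1 : 12.5 : 1.3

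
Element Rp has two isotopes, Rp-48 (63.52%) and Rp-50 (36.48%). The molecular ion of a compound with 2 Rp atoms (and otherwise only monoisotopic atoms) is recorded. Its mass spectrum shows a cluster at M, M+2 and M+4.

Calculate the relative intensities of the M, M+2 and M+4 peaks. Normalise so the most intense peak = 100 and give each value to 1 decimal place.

Each Rp atom is independently Rp-48 (p = 0.6352) or Rp-50 (q = 0.3648); the cluster is the binomial expansion (p + q)^2.
P(M) = 0.6352^2 = 0.403479
P(M+2) = 2 × 0.6352^1 × 0.3648^1 = 0.463442
P(M+4) = 0.3648^2 = 0.133079
The M+2 peak is largest (0.463442); scaling to 100 gives 87.1 : 100.0 : 28.7.

87.1 : 100.0 : 28.7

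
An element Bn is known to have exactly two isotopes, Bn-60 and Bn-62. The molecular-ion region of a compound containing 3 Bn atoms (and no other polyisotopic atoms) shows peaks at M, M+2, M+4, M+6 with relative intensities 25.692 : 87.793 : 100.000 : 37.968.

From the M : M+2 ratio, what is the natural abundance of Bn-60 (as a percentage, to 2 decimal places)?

46.75%

If p is the fraction of Bn that is Bn-60, then I(M+2)/I(M) = [C(3,1)·p^2·(1−p)] / p^3 = 3·(1−p)/p = 87.793/25.692 = 3.4171
(1−p)/p = 3.4171/3 = 1.1390  ⇒  p = 1/(1 + 1.1390) = 0.4675
Bn-60: 46.75%, Bn-62: 53.25%.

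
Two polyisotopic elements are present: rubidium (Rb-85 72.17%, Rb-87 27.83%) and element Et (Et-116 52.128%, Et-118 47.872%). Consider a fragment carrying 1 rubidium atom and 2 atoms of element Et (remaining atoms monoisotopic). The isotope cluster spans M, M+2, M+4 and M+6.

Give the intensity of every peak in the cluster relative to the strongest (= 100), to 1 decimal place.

Rubidium pattern (n=1): 0.7217 : 0.2783
Element Et pattern (n=2): 0.27173284 : 0.49909432 : 0.22917284
Convolve the two distributions (both contribute in 2-u steps):
  M: 0.7217×0.27173284 = 0.196110
  M+2: 0.7217×0.49909432 + 0.2783×0.27173284 = 0.435820
  M+4: 0.7217×0.22917284 + 0.2783×0.49909432 = 0.304292
  M+6: 0.2783×0.22917284 = 0.063779
Scale to base peak (0.435820) = 100: 45.0 : 100.0 : 69.8 : 14.6

45.0 : 100.0 : 69.8 : 14.6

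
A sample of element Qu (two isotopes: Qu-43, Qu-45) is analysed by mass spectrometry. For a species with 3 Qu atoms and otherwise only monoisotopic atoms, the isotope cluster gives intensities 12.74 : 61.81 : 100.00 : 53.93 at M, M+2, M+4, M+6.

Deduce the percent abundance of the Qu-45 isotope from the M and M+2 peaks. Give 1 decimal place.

61.8%

Write p for the Qu-43 fraction. I(M+2)/I(M) = [C(3,1)·p^2·(1−p)] / p^3 = 3·(1−p)/p = 61.81/12.74 = 4.8516
(1−p)/p = 4.8516/3 = 1.6172  ⇒  p = 1/(1 + 1.6172) = 0.3821
Qu-43: 38.2%, Qu-45: 61.8%.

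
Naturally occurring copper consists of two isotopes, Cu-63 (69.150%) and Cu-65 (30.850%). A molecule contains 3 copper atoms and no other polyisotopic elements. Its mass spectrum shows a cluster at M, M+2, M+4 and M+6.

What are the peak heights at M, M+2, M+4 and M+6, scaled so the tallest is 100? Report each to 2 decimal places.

74.72 : 100.00 : 44.61 : 6.63

Expanding (0.69150 + 0.30850)^3:
P(M) = 0.69150^3 = 0.330656
P(M+2) = 3 × 0.69150^2 × 0.30850^1 = 0.442548
P(M+4) = 3 × 0.69150^1 × 0.30850^2 = 0.197435
P(M+6) = 0.30850^3 = 0.029361
The M+2 peak is largest (0.442548); scaling to 100 gives 74.72 : 100.00 : 44.61 : 6.63.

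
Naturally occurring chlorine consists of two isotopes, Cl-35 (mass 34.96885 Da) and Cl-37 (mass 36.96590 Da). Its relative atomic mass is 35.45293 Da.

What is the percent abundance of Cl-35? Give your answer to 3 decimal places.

75.760%

Writing the weighted mean with unknown fraction x of Cl-35:
34.96885·x + 36.96590·(1 − x) = 35.45293
(34.96885 − 36.96590)·x = 35.45293 − 36.96590
x = -1.51297 / -1.99705 = 0.75760 → 75.760% Cl-35, 24.240% Cl-37.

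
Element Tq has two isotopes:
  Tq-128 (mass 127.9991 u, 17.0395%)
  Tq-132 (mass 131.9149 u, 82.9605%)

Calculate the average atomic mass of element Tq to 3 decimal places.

Ar = Σ fᵢ·mᵢ = 0.170395 × 127.9991 + 0.829605 × 131.9149
= 21.81041 + 109.43726 = 131.24767 u

131.248 u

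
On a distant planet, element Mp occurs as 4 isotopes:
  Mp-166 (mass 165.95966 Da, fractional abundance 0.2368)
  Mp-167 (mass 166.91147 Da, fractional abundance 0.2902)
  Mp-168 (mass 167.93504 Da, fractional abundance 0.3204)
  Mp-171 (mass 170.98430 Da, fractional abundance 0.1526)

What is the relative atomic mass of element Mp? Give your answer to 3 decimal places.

Ar = Σ fᵢ·mᵢ = 0.2368 × 165.95966 + 0.2902 × 166.91147 + 0.3204 × 167.93504 + 0.1526 × 170.98430
= 39.299247 + 48.437709 + 53.806387 + 26.092204 = 167.635547 Da

167.636 Da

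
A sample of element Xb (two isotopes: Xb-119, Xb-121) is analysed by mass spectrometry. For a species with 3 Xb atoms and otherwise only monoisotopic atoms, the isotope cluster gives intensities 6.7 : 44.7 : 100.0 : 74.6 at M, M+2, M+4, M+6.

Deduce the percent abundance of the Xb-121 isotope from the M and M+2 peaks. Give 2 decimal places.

Let p = fractional abundance of Xb-119. I(M+2)/I(M) = [C(3,1)·p^2·(1−p)] / p^3 = 3·(1−p)/p = 44.7/6.7 = 6.6716
(1−p)/p = 6.6716/3 = 2.2239  ⇒  p = 1/(1 + 2.2239) = 0.3102
Xb-119: 31.02%, Xb-121: 68.98%.

68.98%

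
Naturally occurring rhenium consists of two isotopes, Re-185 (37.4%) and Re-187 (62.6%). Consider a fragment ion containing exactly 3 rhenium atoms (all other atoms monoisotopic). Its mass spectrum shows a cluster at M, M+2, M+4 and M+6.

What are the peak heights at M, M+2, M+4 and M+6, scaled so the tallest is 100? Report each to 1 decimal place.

Expanding (0.374 + 0.626)^3:
P(M) = 0.374^3 = 0.052314
P(M+2) = 3 × 0.374^2 × 0.626^1 = 0.262687
P(M+4) = 3 × 0.374^1 × 0.626^2 = 0.439685
P(M+6) = 0.626^3 = 0.245314
The M+4 peak is largest (0.439685); scaling to 100 gives 11.9 : 59.7 : 100.0 : 55.8.

11.9 : 59.7 : 100.0 : 55.8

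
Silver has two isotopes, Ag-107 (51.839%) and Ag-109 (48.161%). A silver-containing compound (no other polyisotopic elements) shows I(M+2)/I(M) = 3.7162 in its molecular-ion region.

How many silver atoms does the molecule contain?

For n independent Ag atoms, I(M+2)/I(M) = n · (abundance Ag-109) / (abundance Ag-107) = n · 0.48161/0.51839.
n = 3.7162 × 0.51839/0.48161 = 4.00 ≈ 4

4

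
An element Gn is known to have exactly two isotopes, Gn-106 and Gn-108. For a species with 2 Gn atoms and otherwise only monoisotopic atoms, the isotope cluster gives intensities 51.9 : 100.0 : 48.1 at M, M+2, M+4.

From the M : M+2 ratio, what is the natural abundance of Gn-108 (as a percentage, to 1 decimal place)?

49.1%

Let p = fractional abundance of Gn-106. I(M+2)/I(M) = [C(2,1)·p^1·(1−p)] / p^2 = 2·(1−p)/p = 100.0/51.9 = 1.9268
(1−p)/p = 1.9268/2 = 0.9634  ⇒  p = 1/(1 + 0.9634) = 0.5093
Gn-106: 50.9%, Gn-108: 49.1%.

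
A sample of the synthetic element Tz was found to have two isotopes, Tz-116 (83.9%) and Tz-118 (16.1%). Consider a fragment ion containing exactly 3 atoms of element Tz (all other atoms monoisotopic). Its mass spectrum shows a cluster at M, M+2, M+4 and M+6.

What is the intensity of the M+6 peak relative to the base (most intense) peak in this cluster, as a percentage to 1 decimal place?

(0.839 + 0.161)^3 gives M 0.5906, M+2 0.3400, M+4 0.0652, M+6 0.0042; the largest is M.
P(M) = C(3,0) × 0.839^3 × 0.161^0 = 1 × 0.59058972 × 1.0000 = 0.590590 (base)
P(M+6) = C(3,3) × 0.839^0 × 0.161^3 = 1 × 1.0000 × 0.00417328 = 0.004173
Relative intensity = 0.004173 / 0.590590 × 100 = 0.7

0.7%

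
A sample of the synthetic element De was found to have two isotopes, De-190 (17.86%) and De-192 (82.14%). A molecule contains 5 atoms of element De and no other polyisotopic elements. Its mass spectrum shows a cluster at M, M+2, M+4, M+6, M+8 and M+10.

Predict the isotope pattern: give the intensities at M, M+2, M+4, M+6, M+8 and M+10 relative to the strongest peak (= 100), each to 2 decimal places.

0.04 : 1.03 : 9.46 : 43.49 : 100.00 : 91.98

Expanding (0.1786 + 0.8214)^5:
P(M) = 0.1786^5 = 0.000182
P(M+2) = 5 × 0.1786^4 × 0.8214^1 = 0.004179
P(M+4) = 10 × 0.1786^3 × 0.8214^2 = 0.038437
P(M+6) = 10 × 0.1786^2 × 0.8214^3 = 0.176778
P(M+8) = 5 × 0.1786^1 × 0.8214^4 = 0.406509
P(M+10) = 0.8214^5 = 0.373916
The M+8 peak is largest (0.406509); scaling to 100 gives 0.04 : 1.03 : 9.46 : 43.49 : 100.00 : 91.98.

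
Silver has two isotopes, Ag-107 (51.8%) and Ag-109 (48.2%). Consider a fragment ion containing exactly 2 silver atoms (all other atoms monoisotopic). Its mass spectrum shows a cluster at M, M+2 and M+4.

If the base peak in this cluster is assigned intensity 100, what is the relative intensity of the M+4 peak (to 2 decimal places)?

Term probabilities: M 0.2683, M+2 0.4994, M+4 0.2323. Base peak = M+2.
P(M+2) = C(2,1) × 0.518^1 × 0.482^1 = 2 × 0.5180 × 0.4820 = 0.499352 (base)
P(M+4) = C(2,2) × 0.518^0 × 0.482^2 = 1 × 1.0000 × 0.232324 = 0.232324
Relative intensity = 0.232324 / 0.499352 × 100 = 46.53

46.53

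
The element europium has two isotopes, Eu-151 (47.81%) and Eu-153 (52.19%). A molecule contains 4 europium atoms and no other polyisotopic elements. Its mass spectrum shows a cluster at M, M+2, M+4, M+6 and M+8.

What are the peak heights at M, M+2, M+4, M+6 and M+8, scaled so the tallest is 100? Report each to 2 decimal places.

13.99 : 61.07 : 100.00 : 72.77 : 19.86

The 4 Eu atoms are independent, so intensities follow the terms of (0.4781 + 0.5219)^4.
P(M) = 0.4781^4 = 0.052249
P(M+2) = 4 × 0.4781^3 × 0.5219^1 = 0.228141
P(M+4) = 6 × 0.4781^2 × 0.5219^2 = 0.373563
P(M+6) = 4 × 0.4781^1 × 0.5219^3 = 0.271857
P(M+8) = 0.5219^4 = 0.074191
The M+4 peak is largest (0.373563); scaling to 100 gives 13.99 : 61.07 : 100.00 : 72.77 : 19.86.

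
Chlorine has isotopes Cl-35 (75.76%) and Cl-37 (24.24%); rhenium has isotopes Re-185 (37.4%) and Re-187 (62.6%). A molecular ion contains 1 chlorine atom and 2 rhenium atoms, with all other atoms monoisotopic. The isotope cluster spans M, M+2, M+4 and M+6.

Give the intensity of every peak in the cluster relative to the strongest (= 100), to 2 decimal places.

Chlorine pattern (n=1): 0.7576 : 0.2424
Rhenium pattern (n=2): 0.139876 : 0.468248 : 0.391876
Convolve the two distributions (both contribute in 2-u steps):
  M: 0.7576×0.139876 = 0.105970
  M+2: 0.7576×0.468248 + 0.2424×0.139876 = 0.388651
  M+4: 0.7576×0.391876 + 0.2424×0.468248 = 0.410389
  M+6: 0.2424×0.391876 = 0.094991
Scale to base peak (0.410389) = 100: 25.82 : 94.70 : 100.00 : 23.15

25.82 : 94.70 : 100.00 : 23.15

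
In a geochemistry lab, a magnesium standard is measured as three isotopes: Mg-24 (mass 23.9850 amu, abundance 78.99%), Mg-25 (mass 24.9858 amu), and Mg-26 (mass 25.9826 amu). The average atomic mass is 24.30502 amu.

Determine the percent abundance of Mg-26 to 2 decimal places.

Let x and y be the fractions of Mg-25 and Mg-26. Then x + y = 1 − 0.7899 = 0.2101 and 24.9858x + 25.9826y = 24.30502 − 0.7899×23.9850 = 5.3592685.
Substituting: 24.9858x + 25.9826(0.2101 − x) = 5.3592685
(24.9858 − 25.9826)x = -0.09967576  ⇒  x = 0.10000, y = 0.11010
Mg-25: 10.00%, Mg-26: 11.01%.

11.01%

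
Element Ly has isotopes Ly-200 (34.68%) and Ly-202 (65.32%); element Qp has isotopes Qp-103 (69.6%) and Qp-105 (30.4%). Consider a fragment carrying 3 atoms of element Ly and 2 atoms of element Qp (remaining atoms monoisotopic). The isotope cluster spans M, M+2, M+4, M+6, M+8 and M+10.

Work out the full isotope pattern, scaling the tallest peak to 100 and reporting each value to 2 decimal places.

Element Ly pattern (n=3): 0.04170972 : 0.23568156 : 0.44390772 : 0.278701
Element Qp pattern (n=2): 0.484416 : 0.423168 : 0.092416
Convolve the two distributions (both contribute in 2-u steps):
  M: 0.04170972×0.484416 = 0.020205
  M+2: 0.04170972×0.423168 + 0.23568156×0.484416 = 0.131818
  M+4: 0.04170972×0.092416 + 0.23568156×0.423168 + 0.44390772×0.484416 = 0.318624
  M+6: 0.23568156×0.092416 + 0.44390772×0.423168 + 0.278701×0.484416 = 0.344636
  M+8: 0.44390772×0.092416 + 0.278701×0.423168 = 0.158962
  M+10: 0.278701×0.092416 = 0.025756
Scale to base peak (0.344636) = 100: 5.86 : 38.25 : 92.45 : 100.00 : 46.12 : 7.47

5.86 : 38.25 : 92.45 : 100.00 : 46.12 : 7.47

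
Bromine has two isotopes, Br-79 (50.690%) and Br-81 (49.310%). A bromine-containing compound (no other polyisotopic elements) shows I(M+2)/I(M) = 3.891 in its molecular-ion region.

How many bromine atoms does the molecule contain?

The M+2/M ratio from n Br atoms is n · q/p = n · 0.49310/0.50690.
n = 3.891 × 0.50690/0.49310 = 4.00 ≈ 4

4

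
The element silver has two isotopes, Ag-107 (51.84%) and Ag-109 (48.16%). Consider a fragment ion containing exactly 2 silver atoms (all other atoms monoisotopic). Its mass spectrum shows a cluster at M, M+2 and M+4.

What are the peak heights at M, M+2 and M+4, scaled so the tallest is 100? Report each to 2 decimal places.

Each Ag atom is independently Ag-107 (p = 0.5184) or Ag-109 (q = 0.4816); the cluster is the binomial expansion (p + q)^2.
P(M) = 0.5184^2 = 0.268739
P(M+2) = 2 × 0.5184^1 × 0.4816^1 = 0.499323
P(M+4) = 0.4816^2 = 0.231939
The M+2 peak is largest (0.499323); scaling to 100 gives 53.82 : 100.00 : 46.45.

53.82 : 100.00 : 46.45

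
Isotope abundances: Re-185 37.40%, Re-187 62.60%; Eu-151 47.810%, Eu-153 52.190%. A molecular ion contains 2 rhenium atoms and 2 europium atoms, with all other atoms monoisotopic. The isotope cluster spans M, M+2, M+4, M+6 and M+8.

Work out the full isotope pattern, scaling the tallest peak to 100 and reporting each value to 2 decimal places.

8.85 : 48.94 : 100.00 : 89.42 : 29.54

Rhenium pattern (n=2): 0.139876 : 0.468248 : 0.391876
Europium pattern (n=2): 0.22857961 : 0.49904078 : 0.27237961
Convolve the two distributions (both contribute in 2-u steps):
  M: 0.139876×0.22857961 = 0.031973
  M+2: 0.139876×0.49904078 + 0.468248×0.22857961 = 0.176836
  M+4: 0.139876×0.27237961 + 0.468248×0.49904078 + 0.391876×0.22857961 = 0.361349
  M+6: 0.468248×0.27237961 + 0.391876×0.49904078 = 0.323103
  M+8: 0.391876×0.27237961 = 0.106739
Scale to base peak (0.361349) = 100: 8.85 : 48.94 : 100.00 : 89.42 : 29.54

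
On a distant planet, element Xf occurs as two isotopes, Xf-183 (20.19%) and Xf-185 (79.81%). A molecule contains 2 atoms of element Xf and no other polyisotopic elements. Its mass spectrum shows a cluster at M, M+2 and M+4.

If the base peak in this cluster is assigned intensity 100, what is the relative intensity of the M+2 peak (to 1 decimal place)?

Term probabilities: M 0.0408, M+2 0.3223, M+4 0.6370. Base peak = M+4.
P(M+4) = C(2,2) × 0.2019^0 × 0.7981^2 = 1 × 1.0000 × 0.63696361 = 0.636964 (base)
P(M+2) = C(2,1) × 0.2019^1 × 0.7981^1 = 2 × 0.2019 × 0.7981 = 0.322273
Relative intensity = 0.322273 / 0.636964 × 100 = 50.6

50.6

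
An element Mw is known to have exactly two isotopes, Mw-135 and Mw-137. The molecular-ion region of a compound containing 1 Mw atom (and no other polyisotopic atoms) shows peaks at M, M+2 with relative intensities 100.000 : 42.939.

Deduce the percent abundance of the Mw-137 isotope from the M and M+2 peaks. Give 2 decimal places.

Write p for the Mw-135 fraction. I(M+2)/I(M) = [C(1,1)·p^0·(1−p)] / p^1 = 1·(1−p)/p = 42.939/100.000 = 0.4294
(1−p)/p = 0.4294/1 = 0.4294  ⇒  p = 1/(1 + 0.4294) = 0.6996
Mw-135: 69.96%, Mw-137: 30.04%.

30.04%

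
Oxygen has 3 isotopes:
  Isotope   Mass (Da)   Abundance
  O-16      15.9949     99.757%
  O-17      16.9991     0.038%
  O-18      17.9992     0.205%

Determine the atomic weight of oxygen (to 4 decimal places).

Average mass = Σ (abundance × isotope mass) = 0.99757 × 15.9949 + 0.00038 × 16.9991 + 0.00205 × 17.9992
= 15.95603 + 0.00646 + 0.03690 = 15.99939 Da

15.9994 Da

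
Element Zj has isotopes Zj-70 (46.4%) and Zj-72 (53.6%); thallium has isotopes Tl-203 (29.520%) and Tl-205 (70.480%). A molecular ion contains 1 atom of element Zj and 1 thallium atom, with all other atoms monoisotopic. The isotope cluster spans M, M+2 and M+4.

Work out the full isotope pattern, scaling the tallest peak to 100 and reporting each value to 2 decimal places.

Element Zj pattern (n=1): 0.4640 : 0.5360
Thallium pattern (n=1): 0.2952 : 0.7048
Convolve the two distributions (both contribute in 2-u steps):
  M: 0.4640×0.2952 = 0.136973
  M+2: 0.4640×0.7048 + 0.5360×0.2952 = 0.485254
  M+4: 0.5360×0.7048 = 0.377773
Scale to base peak (0.485254) = 100: 28.23 : 100.00 : 77.85

28.23 : 100.00 : 77.85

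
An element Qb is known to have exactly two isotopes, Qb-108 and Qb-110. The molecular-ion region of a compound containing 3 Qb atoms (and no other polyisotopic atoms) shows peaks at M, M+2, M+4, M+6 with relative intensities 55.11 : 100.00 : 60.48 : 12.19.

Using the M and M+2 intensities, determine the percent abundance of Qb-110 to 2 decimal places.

Write p for the Qb-108 fraction. I(M+2)/I(M) = [C(3,1)·p^2·(1−p)] / p^3 = 3·(1−p)/p = 100.00/55.11 = 1.8146
(1−p)/p = 1.8146/3 = 0.6049  ⇒  p = 1/(1 + 0.6049) = 0.6231
Qb-108: 62.31%, Qb-110: 37.69%.

37.69%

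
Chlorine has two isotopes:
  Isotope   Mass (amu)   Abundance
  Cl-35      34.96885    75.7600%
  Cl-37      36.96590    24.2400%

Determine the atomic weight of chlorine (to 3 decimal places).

Ar = Σ fᵢ·mᵢ = 0.757600 × 34.96885 + 0.242400 × 36.96590
= 26.492401 + 8.960534 = 35.452935 amu

35.453 amu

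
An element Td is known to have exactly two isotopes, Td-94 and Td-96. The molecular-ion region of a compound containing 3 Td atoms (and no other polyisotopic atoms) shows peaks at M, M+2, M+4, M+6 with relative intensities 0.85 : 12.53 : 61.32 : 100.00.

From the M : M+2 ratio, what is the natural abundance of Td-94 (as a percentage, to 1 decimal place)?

Write p for the Td-94 fraction. I(M+2)/I(M) = [C(3,1)·p^2·(1−p)] / p^3 = 3·(1−p)/p = 12.53/0.85 = 14.7412
(1−p)/p = 14.7412/3 = 4.9137  ⇒  p = 1/(1 + 4.9137) = 0.1691
Td-94: 16.9%, Td-96: 83.1%.

16.9%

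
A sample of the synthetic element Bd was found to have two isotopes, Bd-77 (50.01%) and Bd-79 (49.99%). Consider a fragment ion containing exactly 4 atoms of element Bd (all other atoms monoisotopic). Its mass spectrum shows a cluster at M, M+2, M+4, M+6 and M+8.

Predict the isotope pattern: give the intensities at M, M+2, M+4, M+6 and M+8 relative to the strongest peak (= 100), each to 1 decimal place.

Expanding (0.5001 + 0.4999)^4:
P(M) = 0.5001^4 = 0.062550
P(M+2) = 4 × 0.5001^3 × 0.4999^1 = 0.250100
P(M+4) = 6 × 0.5001^2 × 0.4999^2 = 0.375000
P(M+6) = 4 × 0.5001^1 × 0.4999^3 = 0.249900
P(M+8) = 0.4999^4 = 0.062450
The M+4 peak is largest (0.375000); scaling to 100 gives 16.7 : 66.7 : 100.0 : 66.6 : 16.7.

16.7 : 66.7 : 100.0 : 66.6 : 16.7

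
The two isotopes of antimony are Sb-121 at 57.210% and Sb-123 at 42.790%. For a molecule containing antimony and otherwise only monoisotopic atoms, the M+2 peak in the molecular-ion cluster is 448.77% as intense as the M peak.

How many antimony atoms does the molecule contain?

6

For n independent Sb atoms, I(M+2)/I(M) = n · (abundance Sb-123) / (abundance Sb-121) = n · 0.42790/0.57210.
n = 4.4877 × 0.57210/0.42790 = 6.00 ≈ 6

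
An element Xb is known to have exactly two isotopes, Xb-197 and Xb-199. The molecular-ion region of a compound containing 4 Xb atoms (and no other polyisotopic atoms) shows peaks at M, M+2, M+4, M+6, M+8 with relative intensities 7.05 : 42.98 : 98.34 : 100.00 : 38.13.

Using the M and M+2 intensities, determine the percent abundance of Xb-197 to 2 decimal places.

Let p = fractional abundance of Xb-197. I(M+2)/I(M) = [C(4,1)·p^3·(1−p)] / p^4 = 4·(1−p)/p = 42.98/7.05 = 6.0965
(1−p)/p = 6.0965/4 = 1.5241  ⇒  p = 1/(1 + 1.5241) = 0.3962
Xb-197: 39.62%, Xb-199: 60.38%.

39.62%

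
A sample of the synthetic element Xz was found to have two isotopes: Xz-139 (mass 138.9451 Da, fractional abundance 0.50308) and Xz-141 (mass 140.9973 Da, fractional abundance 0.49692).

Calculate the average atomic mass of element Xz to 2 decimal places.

139.96 Da

The abundance-weighted mean is 0.50308 × 138.9451 + 0.49692 × 140.9973
= 69.90050 + 70.06438 = 139.96488 Da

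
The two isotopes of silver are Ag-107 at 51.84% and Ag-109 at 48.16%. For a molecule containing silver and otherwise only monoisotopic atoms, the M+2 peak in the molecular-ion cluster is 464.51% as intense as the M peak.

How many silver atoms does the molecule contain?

5

With n Ag atoms, P(M+2)/P(M) = C(n,1)·p^(n−1)q / p^n = n·q/p = n · 0.4816/0.5184.
n = 4.6451 × 0.5184/0.4816 = 5.00 ≈ 5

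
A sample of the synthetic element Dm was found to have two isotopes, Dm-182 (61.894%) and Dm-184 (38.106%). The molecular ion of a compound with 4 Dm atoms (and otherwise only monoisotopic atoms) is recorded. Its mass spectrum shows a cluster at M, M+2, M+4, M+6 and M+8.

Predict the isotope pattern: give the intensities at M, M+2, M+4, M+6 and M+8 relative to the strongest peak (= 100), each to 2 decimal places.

40.61 : 100.00 : 92.35 : 37.90 : 5.83

Expanding (0.61894 + 0.38106)^4:
P(M) = 0.61894^4 = 0.146755
P(M+2) = 4 × 0.61894^3 × 0.38106^1 = 0.361409
P(M+4) = 6 × 0.61894^2 × 0.38106^2 = 0.333761
P(M+6) = 4 × 0.61894^1 × 0.38106^3 = 0.136990
P(M+8) = 0.38106^4 = 0.021085
The M+2 peak is largest (0.361409); scaling to 100 gives 40.61 : 100.00 : 92.35 : 37.90 : 5.83.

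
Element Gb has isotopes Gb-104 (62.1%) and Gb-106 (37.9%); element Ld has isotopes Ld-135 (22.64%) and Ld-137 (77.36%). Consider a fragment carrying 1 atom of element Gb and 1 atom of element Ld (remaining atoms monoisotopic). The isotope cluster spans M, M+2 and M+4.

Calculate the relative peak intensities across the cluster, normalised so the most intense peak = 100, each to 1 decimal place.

24.8 : 100.0 : 51.8

Element Gb pattern (n=1): 0.6210 : 0.3790
Element Ld pattern (n=1): 0.2264 : 0.7736
Convolve the two distributions (both contribute in 2-u steps):
  M: 0.6210×0.2264 = 0.140594
  M+2: 0.6210×0.7736 + 0.3790×0.2264 = 0.566211
  M+4: 0.3790×0.7736 = 0.293194
Scale to base peak (0.566211) = 100: 24.8 : 100.0 : 51.8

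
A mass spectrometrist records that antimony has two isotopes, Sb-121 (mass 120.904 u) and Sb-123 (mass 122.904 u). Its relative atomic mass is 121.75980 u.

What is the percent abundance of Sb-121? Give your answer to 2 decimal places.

Writing the weighted mean with unknown fraction x of Sb-121:
120.904·x + 122.904·(1 − x) = 121.75980
(120.904 − 122.904)·x = 121.75980 − 122.904
x = -1.14420 / -2.000 = 0.57210 → 57.21% Sb-121, 42.79% Sb-123.

57.21%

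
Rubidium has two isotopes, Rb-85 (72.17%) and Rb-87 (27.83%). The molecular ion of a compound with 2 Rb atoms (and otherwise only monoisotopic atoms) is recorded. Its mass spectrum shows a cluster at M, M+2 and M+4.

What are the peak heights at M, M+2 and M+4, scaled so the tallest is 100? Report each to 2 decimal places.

100.00 : 77.12 : 14.87

Each Rb atom is independently Rb-85 (p = 0.7217) or Rb-87 (q = 0.2783); the cluster is the binomial expansion (p + q)^2.
P(M) = 0.7217^2 = 0.520851
P(M+2) = 2 × 0.7217^1 × 0.2783^1 = 0.401698
P(M+4) = 0.2783^2 = 0.077451
The M peak is largest (0.520851); scaling to 100 gives 100.00 : 77.12 : 14.87.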